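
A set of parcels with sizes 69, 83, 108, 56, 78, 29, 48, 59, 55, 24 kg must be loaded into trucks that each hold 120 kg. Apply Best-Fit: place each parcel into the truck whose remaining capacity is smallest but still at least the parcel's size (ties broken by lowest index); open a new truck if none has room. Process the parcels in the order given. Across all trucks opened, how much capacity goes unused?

Put 69 kg in truck 1; 51 kg remain.
Put 83 kg in truck 2; 37 kg remain.
Put 108 kg in truck 3; 12 kg remain.
Put 56 kg in truck 4; 64 kg remain.
Put 78 kg in truck 5; 42 kg remain.
Put 29 kg in truck 2; 8 kg remain.
Put 48 kg in truck 1; 3 kg remain.
Put 59 kg in truck 4; 5 kg remain.
Put 55 kg in truck 6; 65 kg remain.
Put 24 kg in truck 5; 18 kg remain.
6 trucks × 120 kg = 720 kg; used 609 kg; unused 111 kg.

111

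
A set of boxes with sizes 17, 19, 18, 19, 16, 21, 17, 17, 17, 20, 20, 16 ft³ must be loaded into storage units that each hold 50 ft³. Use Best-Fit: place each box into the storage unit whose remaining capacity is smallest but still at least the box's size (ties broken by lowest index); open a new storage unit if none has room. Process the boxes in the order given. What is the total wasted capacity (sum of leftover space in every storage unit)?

83

Put 17 ft³ in storage unit 1; 33 ft³ remain.
Put 19 ft³ in storage unit 1; 14 ft³ remain.
Put 18 ft³ in storage unit 2; 32 ft³ remain.
Put 19 ft³ in storage unit 2; 13 ft³ remain.
Put 16 ft³ in storage unit 3; 34 ft³ remain.
Put 21 ft³ in storage unit 3; 13 ft³ remain.
Put 17 ft³ in storage unit 4; 33 ft³ remain.
Put 17 ft³ in storage unit 4; 16 ft³ remain.
Put 17 ft³ in storage unit 5; 33 ft³ remain.
Put 20 ft³ in storage unit 5; 13 ft³ remain.
Put 20 ft³ in storage unit 6; 30 ft³ remain.
Put 16 ft³ in storage unit 4; 0 ft³ remain.
6 storage units × 50 ft³ = 300 ft³; used 217 ft³; unused 83 ft³.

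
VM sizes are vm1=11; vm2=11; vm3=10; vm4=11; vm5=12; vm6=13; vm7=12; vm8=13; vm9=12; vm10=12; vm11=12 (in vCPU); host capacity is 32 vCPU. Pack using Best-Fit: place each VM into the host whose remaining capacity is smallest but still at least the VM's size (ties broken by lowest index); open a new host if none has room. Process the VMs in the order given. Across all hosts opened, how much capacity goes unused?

vm1 (11 vCPU) → host 1 (remaining 21 vCPU)
vm2 (11 vCPU) → host 1 (remaining 10 vCPU)
vm3 (10 vCPU) → host 1 (remaining 0 vCPU)
vm4 (11 vCPU) → host 2 (remaining 21 vCPU)
vm5 (12 vCPU) → host 2 (remaining 9 vCPU)
vm6 (13 vCPU) → host 3 (remaining 19 vCPU)
vm7 (12 vCPU) → host 3 (remaining 7 vCPU)
vm8 (13 vCPU) → host 4 (remaining 19 vCPU)
vm9 (12 vCPU) → host 4 (remaining 7 vCPU)
vm10 (12 vCPU) → host 5 (remaining 20 vCPU)
vm11 (12 vCPU) → host 5 (remaining 8 vCPU)
5 hosts × 32 vCPU = 160 vCPU; used 129 vCPU; unused 31 vCPU.

31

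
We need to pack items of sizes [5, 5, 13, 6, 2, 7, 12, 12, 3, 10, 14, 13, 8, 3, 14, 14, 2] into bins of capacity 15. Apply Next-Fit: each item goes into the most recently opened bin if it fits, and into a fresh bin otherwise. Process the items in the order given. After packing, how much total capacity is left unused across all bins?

5 → bin 1 (remaining 10)
5 → bin 1 (remaining 5)
13 → bin 2 (remaining 2)
6 → bin 3 (remaining 9)
2 → bin 3 (remaining 7)
7 → bin 3 (remaining 0)
12 → bin 4 (remaining 3)
12 → bin 5 (remaining 3)
3 → bin 5 (remaining 0)
10 → bin 6 (remaining 5)
14 → bin 7 (remaining 1)
13 → bin 8 (remaining 2)
8 → bin 9 (remaining 7)
3 → bin 9 (remaining 4)
14 → bin 10 (remaining 1)
14 → bin 11 (remaining 1)
2 → bin 12 (remaining 13)
12 bins × 15 = 180; used 143; unused 37.

37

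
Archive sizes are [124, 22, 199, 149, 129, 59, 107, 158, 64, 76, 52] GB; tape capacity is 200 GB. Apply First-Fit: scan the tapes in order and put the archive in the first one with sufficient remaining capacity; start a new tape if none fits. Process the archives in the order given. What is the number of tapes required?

7

Put 124 GB in tape 1; 76 GB remain.
Put 22 GB in tape 1; 54 GB remain.
Put 199 GB in tape 2; 1 GB remain.
Put 149 GB in tape 3; 51 GB remain.
Put 129 GB in tape 4; 71 GB remain.
Put 59 GB in tape 4; 12 GB remain.
Put 107 GB in tape 5; 93 GB remain.
Put 158 GB in tape 6; 42 GB remain.
Put 64 GB in tape 5; 29 GB remain.
Put 76 GB in tape 7; 124 GB remain.
Put 52 GB in tape 1; 2 GB remain.
Final tapes: [124,22,52] [199] [149] [129,59] [107,64] [158] [76].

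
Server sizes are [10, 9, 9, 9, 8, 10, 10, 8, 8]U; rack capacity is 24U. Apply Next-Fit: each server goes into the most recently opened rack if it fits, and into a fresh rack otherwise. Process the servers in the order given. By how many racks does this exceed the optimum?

1

Next-Fit: [10,9] [9,9] [8,10] [10,8] [8] → 5 racks.
Total size 81U; any packing needs at least ⌈81/24⌉ = 4 racks.
An optimal packing achieves that bound: [10,10] [10,9] [9,9] [8,8,8] → 4 racks.
Excess: 5 − 4 = 1.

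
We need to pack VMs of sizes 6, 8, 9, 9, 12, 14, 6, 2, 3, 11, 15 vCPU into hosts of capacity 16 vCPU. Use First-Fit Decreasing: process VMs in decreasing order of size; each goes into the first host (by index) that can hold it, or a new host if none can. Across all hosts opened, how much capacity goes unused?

Sorted descending: 15, 14, 12, 11, 9, 9, 8, 6, 6, 3, 2.
15 vCPU → host 1 (remaining 1 vCPU)
14 vCPU → host 2 (remaining 2 vCPU)
12 vCPU → host 3 (remaining 4 vCPU)
11 vCPU → host 4 (remaining 5 vCPU)
9 vCPU → host 5 (remaining 7 vCPU)
9 vCPU → host 6 (remaining 7 vCPU)
8 vCPU → host 7 (remaining 8 vCPU)
6 vCPU → host 5 (remaining 1 vCPU)
6 vCPU → host 6 (remaining 1 vCPU)
3 vCPU → host 3 (remaining 1 vCPU)
2 vCPU → host 2 (remaining 0 vCPU)
7 hosts × 16 vCPU = 112 vCPU; used 95 vCPU; unused 17 vCPU.

17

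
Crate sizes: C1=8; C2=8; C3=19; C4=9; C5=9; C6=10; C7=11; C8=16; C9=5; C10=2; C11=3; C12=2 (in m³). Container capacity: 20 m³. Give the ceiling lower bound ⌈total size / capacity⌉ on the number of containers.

Total size = 8 + 8 + 19 + 9 + 9 + 10 + 11 + 16 + 5 + 2 + 3 + 2 = 102 m³.
⌈102 / 20⌉ = 6.

6 containers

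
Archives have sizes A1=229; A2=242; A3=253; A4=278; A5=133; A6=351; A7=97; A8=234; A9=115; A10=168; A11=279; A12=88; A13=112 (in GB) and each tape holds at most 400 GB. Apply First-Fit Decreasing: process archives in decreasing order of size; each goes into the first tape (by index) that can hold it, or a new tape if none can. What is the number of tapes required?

Sorted descending: 351, 279, 278, 253, 242, 234, 229, 168, 133, 115, 112, 97, 88.
351 GB → tape 1 (remaining 49 GB)
279 GB → tape 2 (remaining 121 GB)
278 GB → tape 3 (remaining 122 GB)
253 GB → tape 4 (remaining 147 GB)
242 GB → tape 5 (remaining 158 GB)
234 GB → tape 6 (remaining 166 GB)
229 GB → tape 7 (remaining 171 GB)
168 GB → tape 7 (remaining 3 GB)
133 GB → tape 4 (remaining 14 GB)
115 GB → tape 2 (remaining 6 GB)
112 GB → tape 3 (remaining 10 GB)
97 GB → tape 5 (remaining 61 GB)
88 GB → tape 6 (remaining 78 GB)
Final tapes: [351] [279,115] [278,112] [253,133] [242,97] [234,88] [229,168].

7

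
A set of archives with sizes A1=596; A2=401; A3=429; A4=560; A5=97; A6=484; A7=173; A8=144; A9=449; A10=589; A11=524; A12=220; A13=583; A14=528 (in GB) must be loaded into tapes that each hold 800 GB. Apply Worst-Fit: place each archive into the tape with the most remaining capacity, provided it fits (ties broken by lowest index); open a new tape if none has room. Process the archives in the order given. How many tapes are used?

10 tapes

Put A1 (596 GB) in tape 1; 204 GB remain.
Put A2 (401 GB) in tape 2; 399 GB remain.
Put A3 (429 GB) in tape 3; 371 GB remain.
Put A4 (560 GB) in tape 4; 240 GB remain.
Put A5 (97 GB) in tape 2; 302 GB remain.
Put A6 (484 GB) in tape 5; 316 GB remain.
Put A7 (173 GB) in tape 3; 198 GB remain.
Put A8 (144 GB) in tape 5; 172 GB remain.
Put A9 (449 GB) in tape 6; 351 GB remain.
Put A10 (589 GB) in tape 7; 211 GB remain.
Put A11 (524 GB) in tape 8; 276 GB remain.
Put A12 (220 GB) in tape 6; 131 GB remain.
Put A13 (583 GB) in tape 9; 217 GB remain.
Put A14 (528 GB) in tape 10; 272 GB remain.
Final tapes: [596] [401,97] [429,173] [560] [484,144] [449,220] [589] [524] [583] [528].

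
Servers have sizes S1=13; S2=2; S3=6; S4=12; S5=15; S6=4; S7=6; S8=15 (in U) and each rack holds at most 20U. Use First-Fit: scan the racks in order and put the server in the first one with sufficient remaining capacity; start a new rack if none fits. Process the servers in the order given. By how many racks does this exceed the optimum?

First-Fit: [13,2,4] [6,12] [15] [6] [15] → 5 racks.
Total size 73U; any packing needs at least ⌈73/20⌉ = 4 racks.
An optimal packing achieves that bound: [15,4] [15,2] [13,6] [12,6] → 4 racks.
Excess: 5 − 4 = 1.

1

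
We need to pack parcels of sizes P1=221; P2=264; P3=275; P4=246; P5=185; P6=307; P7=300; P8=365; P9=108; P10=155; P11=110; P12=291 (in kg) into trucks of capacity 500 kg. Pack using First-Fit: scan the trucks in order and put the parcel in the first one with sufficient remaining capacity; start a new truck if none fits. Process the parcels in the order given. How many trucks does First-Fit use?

P1 (221 kg) → truck 1 (remaining 279 kg)
P2 (264 kg) → truck 1 (remaining 15 kg)
P3 (275 kg) → truck 2 (remaining 225 kg)
P4 (246 kg) → truck 3 (remaining 254 kg)
P5 (185 kg) → truck 2 (remaining 40 kg)
P6 (307 kg) → truck 4 (remaining 193 kg)
P7 (300 kg) → truck 5 (remaining 200 kg)
P8 (365 kg) → truck 6 (remaining 135 kg)
P9 (108 kg) → truck 3 (remaining 146 kg)
P10 (155 kg) → truck 4 (remaining 38 kg)
P11 (110 kg) → truck 3 (remaining 36 kg)
P12 (291 kg) → truck 7 (remaining 209 kg)
Final trucks: [221,264] [275,185] [246,108,110] [307,155] [300] [365] [291].

7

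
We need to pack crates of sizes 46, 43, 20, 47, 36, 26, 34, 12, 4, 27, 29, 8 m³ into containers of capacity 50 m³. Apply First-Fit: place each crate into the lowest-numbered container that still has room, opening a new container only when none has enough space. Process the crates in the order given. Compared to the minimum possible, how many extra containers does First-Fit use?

First-Fit: [46,4] [43] [20,26] [47] [36,12] [34,8] [27] [29] → 8 containers.
8 crates exceed 25 m³ (half the capacity), and no two of those can share a container, so at least 8 containers are needed.
So 8 is already optimal.

0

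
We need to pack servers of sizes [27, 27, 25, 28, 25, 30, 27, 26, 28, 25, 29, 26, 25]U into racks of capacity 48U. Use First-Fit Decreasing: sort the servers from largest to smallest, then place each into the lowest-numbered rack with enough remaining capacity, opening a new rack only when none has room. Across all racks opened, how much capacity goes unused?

276

Sorted descending: 30, 29, 28, 28, 27, 27, 27, 26, 26, 25, 25, 25, 25.
rack 1: place 30U, 18U left
rack 2: place 29U, 19U left
rack 3: place 28U, 20U left
rack 4: place 28U, 20U left
rack 5: place 27U, 21U left
rack 6: place 27U, 21U left
rack 7: place 27U, 21U left
rack 8: place 26U, 22U left
rack 9: place 26U, 22U left
rack 10: place 25U, 23U left
rack 11: place 25U, 23U left
rack 12: place 25U, 23U left
rack 13: place 25U, 23U left
13 racks × 48U = 624U; used 348U; unused 276U.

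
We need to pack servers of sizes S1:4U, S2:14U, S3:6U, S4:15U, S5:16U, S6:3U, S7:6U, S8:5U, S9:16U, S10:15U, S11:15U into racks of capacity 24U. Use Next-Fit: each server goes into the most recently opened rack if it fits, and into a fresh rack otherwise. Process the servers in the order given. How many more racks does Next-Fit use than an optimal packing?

1

Next-Fit: [4,14,6] [15] [16,3] [6,5] [16] [15] [15] → 7 racks.
6 servers exceed 12U (half the capacity), and no two of those can share a rack, so at least 6 racks are needed.
An optimal packing achieves that bound: [16,6] [16,6] [15,5,4] [15,3] [15] [14] → 6 racks.
Excess: 7 − 6 = 1.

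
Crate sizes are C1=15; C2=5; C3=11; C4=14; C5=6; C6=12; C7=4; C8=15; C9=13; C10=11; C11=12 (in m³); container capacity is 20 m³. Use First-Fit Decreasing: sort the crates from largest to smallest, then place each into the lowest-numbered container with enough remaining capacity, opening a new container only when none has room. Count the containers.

8

Sorted descending: 15, 15, 14, 13, 12, 12, 11, 11, 6, 5, 4.
15 m³ → container 1 (remaining 5 m³)
15 m³ → container 2 (remaining 5 m³)
14 m³ → container 3 (remaining 6 m³)
13 m³ → container 4 (remaining 7 m³)
12 m³ → container 5 (remaining 8 m³)
12 m³ → container 6 (remaining 8 m³)
11 m³ → container 7 (remaining 9 m³)
11 m³ → container 8 (remaining 9 m³)
6 m³ → container 3 (remaining 0 m³)
5 m³ → container 1 (remaining 0 m³)
4 m³ → container 2 (remaining 1 m³)
Final containers: [15,5] [15,4] [14,6] [13] [12] [12] [11] [11].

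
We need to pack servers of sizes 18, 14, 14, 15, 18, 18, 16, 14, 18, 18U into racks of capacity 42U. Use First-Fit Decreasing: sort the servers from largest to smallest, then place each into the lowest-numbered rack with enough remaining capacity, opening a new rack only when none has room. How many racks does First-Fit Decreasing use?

Sorted descending: 18, 18, 18, 18, 18, 16, 15, 14, 14, 14.
rack 1: place 18U, 24U left
rack 1: place 18U, 6U left
rack 2: place 18U, 24U left
rack 2: place 18U, 6U left
rack 3: place 18U, 24U left
rack 3: place 16U, 8U left
rack 4: place 15U, 27U left
rack 4: place 14U, 13U left
rack 5: place 14U, 28U left
rack 5: place 14U, 14U left
Final racks: [18,18] [18,18] [18,16] [15,14] [14,14].

5 racks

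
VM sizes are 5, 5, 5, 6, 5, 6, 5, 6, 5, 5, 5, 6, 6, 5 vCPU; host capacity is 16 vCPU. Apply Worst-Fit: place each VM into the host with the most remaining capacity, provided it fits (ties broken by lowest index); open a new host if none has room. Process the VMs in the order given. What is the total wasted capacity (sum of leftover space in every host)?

5

host 1: place 5 vCPU, 11 vCPU left
host 1: place 5 vCPU, 6 vCPU left
host 1: place 5 vCPU, 1 vCPU left
host 2: place 6 vCPU, 10 vCPU left
host 2: place 5 vCPU, 5 vCPU left
host 3: place 6 vCPU, 10 vCPU left
host 3: place 5 vCPU, 5 vCPU left
host 4: place 6 vCPU, 10 vCPU left
host 4: place 5 vCPU, 5 vCPU left
host 2: place 5 vCPU, 0 vCPU left
host 3: place 5 vCPU, 0 vCPU left
host 5: place 6 vCPU, 10 vCPU left
host 5: place 6 vCPU, 4 vCPU left
host 4: place 5 vCPU, 0 vCPU left
5 hosts × 16 vCPU = 80 vCPU; used 75 vCPU; unused 5 vCPU.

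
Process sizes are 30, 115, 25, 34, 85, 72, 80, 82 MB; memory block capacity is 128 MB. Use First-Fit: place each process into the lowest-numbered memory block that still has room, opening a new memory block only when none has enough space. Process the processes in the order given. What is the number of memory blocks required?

6 memory blocks

Put 30 MB in memory block 1; 98 MB remain.
Put 115 MB in memory block 2; 13 MB remain.
Put 25 MB in memory block 1; 73 MB remain.
Put 34 MB in memory block 1; 39 MB remain.
Put 85 MB in memory block 3; 43 MB remain.
Put 72 MB in memory block 4; 56 MB remain.
Put 80 MB in memory block 5; 48 MB remain.
Put 82 MB in memory block 6; 46 MB remain.
Final memory blocks: [30,25,34] [115] [85] [72] [80] [82].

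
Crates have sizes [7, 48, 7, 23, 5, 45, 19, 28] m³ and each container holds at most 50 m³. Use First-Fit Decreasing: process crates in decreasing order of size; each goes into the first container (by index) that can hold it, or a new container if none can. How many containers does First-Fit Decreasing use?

4 containers

Sorted descending: 48, 45, 28, 23, 19, 7, 7, 5.
Put 48 m³ in container 1; 2 m³ remain.
Put 45 m³ in container 2; 5 m³ remain.
Put 28 m³ in container 3; 22 m³ remain.
Put 23 m³ in container 4; 27 m³ remain.
Put 19 m³ in container 3; 3 m³ remain.
Put 7 m³ in container 4; 20 m³ remain.
Put 7 m³ in container 4; 13 m³ remain.
Put 5 m³ in container 2; 0 m³ remain.
Final containers: [48] [45,5] [28,19] [23,7,7].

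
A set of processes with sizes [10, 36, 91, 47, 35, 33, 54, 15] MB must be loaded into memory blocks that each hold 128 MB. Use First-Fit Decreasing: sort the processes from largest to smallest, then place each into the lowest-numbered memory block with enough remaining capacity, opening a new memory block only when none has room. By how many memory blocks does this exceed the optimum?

0

First-Fit Decreasing: [91,36] [54,47,15,10] [35,33] → 3 memory blocks.
Total size 321 MB; any packing needs at least ⌈321/128⌉ = 3 memory blocks.
So 3 is already optimal.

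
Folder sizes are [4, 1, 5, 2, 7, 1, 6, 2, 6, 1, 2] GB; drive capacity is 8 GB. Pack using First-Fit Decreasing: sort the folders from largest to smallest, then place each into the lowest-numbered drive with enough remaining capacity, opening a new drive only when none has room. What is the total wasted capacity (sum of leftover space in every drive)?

3

Sorted descending: 7, 6, 6, 5, 4, 2, 2, 2, 1, 1, 1.
drive 1: place 7 GB, 1 GB left
drive 2: place 6 GB, 2 GB left
drive 3: place 6 GB, 2 GB left
drive 4: place 5 GB, 3 GB left
drive 5: place 4 GB, 4 GB left
drive 2: place 2 GB, 0 GB left
drive 3: place 2 GB, 0 GB left
drive 4: place 2 GB, 1 GB left
drive 1: place 1 GB, 0 GB left
drive 4: place 1 GB, 0 GB left
drive 5: place 1 GB, 3 GB left
5 drives × 8 GB = 40 GB; used 37 GB; unused 3 GB.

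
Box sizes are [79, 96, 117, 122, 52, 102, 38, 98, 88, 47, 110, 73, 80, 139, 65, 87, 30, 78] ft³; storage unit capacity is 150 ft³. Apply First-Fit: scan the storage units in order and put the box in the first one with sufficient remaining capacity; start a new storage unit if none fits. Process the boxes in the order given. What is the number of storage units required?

Put 79 ft³ in storage unit 1; 71 ft³ remain.
Put 96 ft³ in storage unit 2; 54 ft³ remain.
Put 117 ft³ in storage unit 3; 33 ft³ remain.
Put 122 ft³ in storage unit 4; 28 ft³ remain.
Put 52 ft³ in storage unit 1; 19 ft³ remain.
Put 102 ft³ in storage unit 5; 48 ft³ remain.
Put 38 ft³ in storage unit 2; 16 ft³ remain.
Put 98 ft³ in storage unit 6; 52 ft³ remain.
Put 88 ft³ in storage unit 7; 62 ft³ remain.
Put 47 ft³ in storage unit 5; 1 ft³ remain.
Put 110 ft³ in storage unit 8; 40 ft³ remain.
Put 73 ft³ in storage unit 9; 77 ft³ remain.
Put 80 ft³ in storage unit 10; 70 ft³ remain.
Put 139 ft³ in storage unit 11; 11 ft³ remain.
Put 65 ft³ in storage unit 9; 12 ft³ remain.
Put 87 ft³ in storage unit 12; 63 ft³ remain.
Put 30 ft³ in storage unit 3; 3 ft³ remain.
Put 78 ft³ in storage unit 13; 72 ft³ remain.
Final storage units: [79,52] [96,38] [117,30] [122] [102,47] [98] [88] [110] [73,65] [80] [139] [87] [78].

13 storage units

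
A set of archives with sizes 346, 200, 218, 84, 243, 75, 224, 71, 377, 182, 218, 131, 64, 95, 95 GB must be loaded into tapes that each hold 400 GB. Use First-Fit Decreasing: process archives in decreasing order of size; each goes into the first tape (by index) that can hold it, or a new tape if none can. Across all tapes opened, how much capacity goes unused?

177

Sorted descending: 377, 346, 243, 224, 218, 218, 200, 182, 131, 95, 95, 84, 75, 71, 64.
377 GB → tape 1 (remaining 23 GB)
346 GB → tape 2 (remaining 54 GB)
243 GB → tape 3 (remaining 157 GB)
224 GB → tape 4 (remaining 176 GB)
218 GB → tape 5 (remaining 182 GB)
218 GB → tape 6 (remaining 182 GB)
200 GB → tape 7 (remaining 200 GB)
182 GB → tape 5 (remaining 0 GB)
131 GB → tape 3 (remaining 26 GB)
95 GB → tape 4 (remaining 81 GB)
95 GB → tape 6 (remaining 87 GB)
84 GB → tape 6 (remaining 3 GB)
75 GB → tape 4 (remaining 6 GB)
71 GB → tape 7 (remaining 129 GB)
64 GB → tape 7 (remaining 65 GB)
7 tapes × 400 GB = 2800 GB; used 2623 GB; unused 177 GB.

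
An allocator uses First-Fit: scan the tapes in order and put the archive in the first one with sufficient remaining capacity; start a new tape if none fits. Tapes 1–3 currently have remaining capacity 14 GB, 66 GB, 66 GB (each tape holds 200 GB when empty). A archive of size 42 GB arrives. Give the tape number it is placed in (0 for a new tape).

Tapes with room: tape 2 (66 GB), tape 3 (66 GB).
The first with room is tape 2.

2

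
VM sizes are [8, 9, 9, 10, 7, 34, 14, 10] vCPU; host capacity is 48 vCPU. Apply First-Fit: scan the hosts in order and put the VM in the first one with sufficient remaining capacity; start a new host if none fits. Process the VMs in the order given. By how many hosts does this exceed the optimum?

First-Fit: [8,9,9,10,7] [34,14] [10] → 3 hosts.
Total size 101 vCPU; any packing needs at least ⌈101/48⌉ = 3 hosts.
So 3 is already optimal.

0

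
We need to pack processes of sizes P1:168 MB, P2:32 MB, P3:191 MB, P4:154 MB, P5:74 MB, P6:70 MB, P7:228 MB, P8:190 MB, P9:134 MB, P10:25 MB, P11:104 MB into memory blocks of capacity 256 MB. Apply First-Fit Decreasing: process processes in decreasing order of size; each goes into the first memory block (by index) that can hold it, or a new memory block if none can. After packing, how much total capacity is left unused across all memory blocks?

166

Sorted descending: 228, 191, 190, 168, 154, 134, 104, 74, 70, 32, 25.
Put 228 MB in memory block 1; 28 MB remain.
Put 191 MB in memory block 2; 65 MB remain.
Put 190 MB in memory block 3; 66 MB remain.
Put 168 MB in memory block 4; 88 MB remain.
Put 154 MB in memory block 5; 102 MB remain.
Put 134 MB in memory block 6; 122 MB remain.
Put 104 MB in memory block 6; 18 MB remain.
Put 74 MB in memory block 4; 14 MB remain.
Put 70 MB in memory block 5; 32 MB remain.
Put 32 MB in memory block 2; 33 MB remain.
Put 25 MB in memory block 1; 3 MB remain.
6 memory blocks × 256 MB = 1536 MB; used 1370 MB; unused 166 MB.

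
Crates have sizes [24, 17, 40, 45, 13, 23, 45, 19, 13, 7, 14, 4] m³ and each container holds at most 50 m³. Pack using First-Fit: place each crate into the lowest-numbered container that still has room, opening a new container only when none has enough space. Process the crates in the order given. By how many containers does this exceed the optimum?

First-Fit: [24,17,7] [40,4] [45] [13,23,13] [45] [19,14] → 6 containers.
Total size 264 m³; any packing needs at least ⌈264/50⌉ = 6 containers.
So 6 is already optimal.

0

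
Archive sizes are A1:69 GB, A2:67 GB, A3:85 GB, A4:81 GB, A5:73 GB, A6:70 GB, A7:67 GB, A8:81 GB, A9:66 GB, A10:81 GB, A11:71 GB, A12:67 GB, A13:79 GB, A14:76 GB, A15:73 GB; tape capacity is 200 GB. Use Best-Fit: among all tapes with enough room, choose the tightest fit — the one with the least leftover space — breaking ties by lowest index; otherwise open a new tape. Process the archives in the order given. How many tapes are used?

A1 (69 GB) → tape 1 (remaining 131 GB)
A2 (67 GB) → tape 1 (remaining 64 GB)
A3 (85 GB) → tape 2 (remaining 115 GB)
A4 (81 GB) → tape 2 (remaining 34 GB)
A5 (73 GB) → tape 3 (remaining 127 GB)
A6 (70 GB) → tape 3 (remaining 57 GB)
A7 (67 GB) → tape 4 (remaining 133 GB)
A8 (81 GB) → tape 4 (remaining 52 GB)
A9 (66 GB) → tape 5 (remaining 134 GB)
A10 (81 GB) → tape 5 (remaining 53 GB)
A11 (71 GB) → tape 6 (remaining 129 GB)
A12 (67 GB) → tape 6 (remaining 62 GB)
A13 (79 GB) → tape 7 (remaining 121 GB)
A14 (76 GB) → tape 7 (remaining 45 GB)
A15 (73 GB) → tape 8 (remaining 127 GB)
Final tapes: [69,67] [85,81] [73,70] [67,81] [66,81] [71,67] [79,76] [73].

8 tapes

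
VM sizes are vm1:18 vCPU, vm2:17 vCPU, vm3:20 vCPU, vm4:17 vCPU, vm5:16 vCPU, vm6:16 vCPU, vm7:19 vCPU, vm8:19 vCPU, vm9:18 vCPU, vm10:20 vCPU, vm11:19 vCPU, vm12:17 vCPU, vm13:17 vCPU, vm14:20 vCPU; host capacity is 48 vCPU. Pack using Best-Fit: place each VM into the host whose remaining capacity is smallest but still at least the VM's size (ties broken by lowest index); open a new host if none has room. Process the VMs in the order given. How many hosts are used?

Put vm1 (18 vCPU) in host 1; 30 vCPU remain.
Put vm2 (17 vCPU) in host 1; 13 vCPU remain.
Put vm3 (20 vCPU) in host 2; 28 vCPU remain.
Put vm4 (17 vCPU) in host 2; 11 vCPU remain.
Put vm5 (16 vCPU) in host 3; 32 vCPU remain.
Put vm6 (16 vCPU) in host 3; 16 vCPU remain.
Put vm7 (19 vCPU) in host 4; 29 vCPU remain.
Put vm8 (19 vCPU) in host 4; 10 vCPU remain.
Put vm9 (18 vCPU) in host 5; 30 vCPU remain.
Put vm10 (20 vCPU) in host 5; 10 vCPU remain.
Put vm11 (19 vCPU) in host 6; 29 vCPU remain.
Put vm12 (17 vCPU) in host 6; 12 vCPU remain.
Put vm13 (17 vCPU) in host 7; 31 vCPU remain.
Put vm14 (20 vCPU) in host 7; 11 vCPU remain.

7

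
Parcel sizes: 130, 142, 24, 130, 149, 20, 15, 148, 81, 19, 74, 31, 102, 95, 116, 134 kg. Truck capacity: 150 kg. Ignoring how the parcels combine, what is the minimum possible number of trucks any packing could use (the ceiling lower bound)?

Total size = 130 + 142 + 24 + 130 + 149 + 20 + 15 + 148 + 81 + 19 + 74 + 31 + 102 + 95 + 116 + 134 = 1410 kg.
⌈1410 / 150⌉ = 10.

10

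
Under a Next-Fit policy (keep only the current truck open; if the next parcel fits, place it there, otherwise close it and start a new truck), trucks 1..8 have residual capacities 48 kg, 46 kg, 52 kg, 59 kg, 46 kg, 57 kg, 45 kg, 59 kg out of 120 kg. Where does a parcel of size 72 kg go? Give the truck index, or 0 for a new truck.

Next-Fit only looks at truck 8, which has 59 kg free.
72 kg does not fit, so a new truck is opened.

0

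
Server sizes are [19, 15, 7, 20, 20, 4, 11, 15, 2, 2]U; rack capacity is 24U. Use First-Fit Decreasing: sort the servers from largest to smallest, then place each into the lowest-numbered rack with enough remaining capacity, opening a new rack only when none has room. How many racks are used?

Sorted descending: 20, 20, 19, 15, 15, 11, 7, 4, 2, 2.
20U → rack 1 (remaining 4U)
20U → rack 2 (remaining 4U)
19U → rack 3 (remaining 5U)
15U → rack 4 (remaining 9U)
15U → rack 5 (remaining 9U)
11U → rack 6 (remaining 13U)
7U → rack 4 (remaining 2U)
4U → rack 1 (remaining 0U)
2U → rack 2 (remaining 2U)
2U → rack 2 (remaining 0U)

6 racks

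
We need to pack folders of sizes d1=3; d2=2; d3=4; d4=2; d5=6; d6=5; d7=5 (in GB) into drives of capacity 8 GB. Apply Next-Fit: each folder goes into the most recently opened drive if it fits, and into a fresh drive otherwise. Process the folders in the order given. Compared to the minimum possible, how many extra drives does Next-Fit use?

Next-Fit: [3,2] [4,2] [6] [5] [5] → 5 drives.
Total size 27 GB; any packing needs at least ⌈27/8⌉ = 4 drives.
An optimal packing achieves that bound: [6,2] [5,3] [5,2] [4] → 4 drives.
Excess: 5 − 4 = 1.

1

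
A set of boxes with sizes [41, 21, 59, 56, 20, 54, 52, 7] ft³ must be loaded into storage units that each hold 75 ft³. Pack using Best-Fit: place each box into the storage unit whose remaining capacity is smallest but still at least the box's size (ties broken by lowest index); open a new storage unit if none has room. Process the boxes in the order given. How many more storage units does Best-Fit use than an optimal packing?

0

Best-Fit: [41,21,7] [59] [56] [20,54] [52] → 5 storage units.
Total size 310 ft³; any packing needs at least ⌈310/75⌉ = 5 storage units.
So 5 is already optimal.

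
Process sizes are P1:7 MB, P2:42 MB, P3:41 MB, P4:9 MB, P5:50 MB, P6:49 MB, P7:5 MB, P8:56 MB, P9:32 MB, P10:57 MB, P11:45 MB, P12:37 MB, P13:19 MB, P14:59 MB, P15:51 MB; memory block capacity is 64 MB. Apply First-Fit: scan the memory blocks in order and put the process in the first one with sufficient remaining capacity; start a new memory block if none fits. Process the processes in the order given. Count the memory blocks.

memory block 1: place P1 (7 MB), 57 MB left
memory block 1: place P2 (42 MB), 15 MB left
memory block 2: place P3 (41 MB), 23 MB left
memory block 1: place P4 (9 MB), 6 MB left
memory block 3: place P5 (50 MB), 14 MB left
memory block 4: place P6 (49 MB), 15 MB left
memory block 1: place P7 (5 MB), 1 MB left
memory block 5: place P8 (56 MB), 8 MB left
memory block 6: place P9 (32 MB), 32 MB left
memory block 7: place P10 (57 MB), 7 MB left
memory block 8: place P11 (45 MB), 19 MB left
memory block 9: place P12 (37 MB), 27 MB left
memory block 2: place P13 (19 MB), 4 MB left
memory block 10: place P14 (59 MB), 5 MB left
memory block 11: place P15 (51 MB), 13 MB left
Final memory blocks: [7,42,9,5] [41,19] [50] [49] [56] [32] [57] [45] [37] [59] [51].

11 memory blocks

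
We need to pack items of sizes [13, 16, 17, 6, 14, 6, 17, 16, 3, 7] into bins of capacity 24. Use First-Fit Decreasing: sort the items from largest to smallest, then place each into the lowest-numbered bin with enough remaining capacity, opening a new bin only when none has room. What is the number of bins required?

Sorted descending: 17, 17, 16, 16, 14, 13, 7, 6, 6, 3.
17 → bin 1 (remaining 7)
17 → bin 2 (remaining 7)
16 → bin 3 (remaining 8)
16 → bin 4 (remaining 8)
14 → bin 5 (remaining 10)
13 → bin 6 (remaining 11)
7 → bin 1 (remaining 0)
6 → bin 2 (remaining 1)
6 → bin 3 (remaining 2)
3 → bin 4 (remaining 5)
Final bins: [17,7] [17,6] [16,6] [16,3] [14] [13].

6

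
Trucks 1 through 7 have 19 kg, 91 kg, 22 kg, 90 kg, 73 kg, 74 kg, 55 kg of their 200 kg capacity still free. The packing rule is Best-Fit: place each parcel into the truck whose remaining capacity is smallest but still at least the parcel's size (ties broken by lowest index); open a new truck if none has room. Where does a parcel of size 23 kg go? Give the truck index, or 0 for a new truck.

7

Trucks with room: truck 2 (91 kg), truck 4 (90 kg), truck 5 (73 kg), truck 6 (74 kg), truck 7 (55 kg).
Tightest fit is truck 7 with 55 kg free.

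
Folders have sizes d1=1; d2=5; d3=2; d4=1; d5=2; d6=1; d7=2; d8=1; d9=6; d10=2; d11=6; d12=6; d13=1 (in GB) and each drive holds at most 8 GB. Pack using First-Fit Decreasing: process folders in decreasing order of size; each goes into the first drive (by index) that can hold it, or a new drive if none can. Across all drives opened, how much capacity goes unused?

Sorted descending: 6, 6, 6, 5, 2, 2, 2, 2, 1, 1, 1, 1, 1.
drive 1: place 6 GB, 2 GB left
drive 2: place 6 GB, 2 GB left
drive 3: place 6 GB, 2 GB left
drive 4: place 5 GB, 3 GB left
drive 1: place 2 GB, 0 GB left
drive 2: place 2 GB, 0 GB left
drive 3: place 2 GB, 0 GB left
drive 4: place 2 GB, 1 GB left
drive 4: place 1 GB, 0 GB left
drive 5: place 1 GB, 7 GB left
drive 5: place 1 GB, 6 GB left
drive 5: place 1 GB, 5 GB left
drive 5: place 1 GB, 4 GB left
5 drives × 8 GB = 40 GB; used 36 GB; unused 4 GB.

4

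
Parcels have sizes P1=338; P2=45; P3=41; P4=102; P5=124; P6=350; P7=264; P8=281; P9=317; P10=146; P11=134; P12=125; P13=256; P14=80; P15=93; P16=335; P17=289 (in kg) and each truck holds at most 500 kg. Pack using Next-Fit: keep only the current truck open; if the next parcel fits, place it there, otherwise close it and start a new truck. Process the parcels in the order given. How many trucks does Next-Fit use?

Put P1 (338 kg) in truck 1; 162 kg remain.
Put P2 (45 kg) in truck 1; 117 kg remain.
Put P3 (41 kg) in truck 1; 76 kg remain.
Put P4 (102 kg) in truck 2; 398 kg remain.
Put P5 (124 kg) in truck 2; 274 kg remain.
Put P6 (350 kg) in truck 3; 150 kg remain.
Put P7 (264 kg) in truck 4; 236 kg remain.
Put P8 (281 kg) in truck 5; 219 kg remain.
Put P9 (317 kg) in truck 6; 183 kg remain.
Put P10 (146 kg) in truck 6; 37 kg remain.
Put P11 (134 kg) in truck 7; 366 kg remain.
Put P12 (125 kg) in truck 7; 241 kg remain.
Put P13 (256 kg) in truck 8; 244 kg remain.
Put P14 (80 kg) in truck 8; 164 kg remain.
Put P15 (93 kg) in truck 8; 71 kg remain.
Put P16 (335 kg) in truck 9; 165 kg remain.
Put P17 (289 kg) in truck 10; 211 kg remain.

10 trucks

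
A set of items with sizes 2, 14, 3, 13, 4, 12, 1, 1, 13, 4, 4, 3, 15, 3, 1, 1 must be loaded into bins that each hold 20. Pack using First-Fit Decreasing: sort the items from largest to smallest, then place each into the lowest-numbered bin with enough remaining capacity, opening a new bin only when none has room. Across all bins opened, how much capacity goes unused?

6

Sorted descending: 15, 14, 13, 13, 12, 4, 4, 4, 3, 3, 3, 2, 1, 1, 1, 1.
15 → bin 1 (remaining 5)
14 → bin 2 (remaining 6)
13 → bin 3 (remaining 7)
13 → bin 4 (remaining 7)
12 → bin 5 (remaining 8)
4 → bin 1 (remaining 1)
4 → bin 2 (remaining 2)
4 → bin 3 (remaining 3)
3 → bin 3 (remaining 0)
3 → bin 4 (remaining 4)
3 → bin 4 (remaining 1)
2 → bin 2 (remaining 0)
1 → bin 1 (remaining 0)
1 → bin 4 (remaining 0)
1 → bin 5 (remaining 7)
1 → bin 5 (remaining 6)
5 bins × 20 = 100; used 94; unused 6.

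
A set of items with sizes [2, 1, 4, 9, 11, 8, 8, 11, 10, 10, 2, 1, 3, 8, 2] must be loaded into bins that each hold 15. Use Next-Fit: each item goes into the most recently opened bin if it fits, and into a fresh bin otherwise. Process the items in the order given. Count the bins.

9

2 → bin 1 (remaining 13)
1 → bin 1 (remaining 12)
4 → bin 1 (remaining 8)
9 → bin 2 (remaining 6)
11 → bin 3 (remaining 4)
8 → bin 4 (remaining 7)
8 → bin 5 (remaining 7)
11 → bin 6 (remaining 4)
10 → bin 7 (remaining 5)
10 → bin 8 (remaining 5)
2 → bin 8 (remaining 3)
1 → bin 8 (remaining 2)
3 → bin 9 (remaining 12)
8 → bin 9 (remaining 4)
2 → bin 9 (remaining 2)
Final bins: [2,1,4] [9] [11] [8] [8] [11] [10] [10,2,1] [3,8,2].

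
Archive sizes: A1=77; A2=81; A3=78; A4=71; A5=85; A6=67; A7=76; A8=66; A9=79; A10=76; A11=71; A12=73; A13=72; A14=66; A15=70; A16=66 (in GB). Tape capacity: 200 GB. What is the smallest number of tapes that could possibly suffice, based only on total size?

6

Total size = 77 + 81 + 78 + 71 + 85 + 67 + 76 + 66 + 79 + 76 + 71 + 73 + 72 + 66 + 70 + 66 = 1174 GB.
⌈1174 / 200⌉ = 6.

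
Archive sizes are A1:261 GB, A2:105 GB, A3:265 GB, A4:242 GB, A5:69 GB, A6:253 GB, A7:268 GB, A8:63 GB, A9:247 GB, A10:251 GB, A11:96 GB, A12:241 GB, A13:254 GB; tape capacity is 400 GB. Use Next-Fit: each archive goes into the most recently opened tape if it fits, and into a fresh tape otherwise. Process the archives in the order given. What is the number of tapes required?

Put A1 (261 GB) in tape 1; 139 GB remain.
Put A2 (105 GB) in tape 1; 34 GB remain.
Put A3 (265 GB) in tape 2; 135 GB remain.
Put A4 (242 GB) in tape 3; 158 GB remain.
Put A5 (69 GB) in tape 3; 89 GB remain.
Put A6 (253 GB) in tape 4; 147 GB remain.
Put A7 (268 GB) in tape 5; 132 GB remain.
Put A8 (63 GB) in tape 5; 69 GB remain.
Put A9 (247 GB) in tape 6; 153 GB remain.
Put A10 (251 GB) in tape 7; 149 GB remain.
Put A11 (96 GB) in tape 7; 53 GB remain.
Put A12 (241 GB) in tape 8; 159 GB remain.
Put A13 (254 GB) in tape 9; 146 GB remain.
Final tapes: [261,105] [265] [242,69] [253] [268,63] [247] [251,96] [241] [254].

9 tapes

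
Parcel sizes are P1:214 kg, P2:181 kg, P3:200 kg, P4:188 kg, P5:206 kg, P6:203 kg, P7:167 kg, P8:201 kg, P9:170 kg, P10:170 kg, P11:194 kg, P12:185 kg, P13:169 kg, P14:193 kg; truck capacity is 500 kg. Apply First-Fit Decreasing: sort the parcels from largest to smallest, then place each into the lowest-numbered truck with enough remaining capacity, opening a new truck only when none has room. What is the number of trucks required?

7 trucks

Sorted descending: 214, 206, 203, 201, 200, 194, 193, 188, 185, 181, 170, 170, 169, 167.
Put 214 kg in truck 1; 286 kg remain.
Put 206 kg in truck 1; 80 kg remain.
Put 203 kg in truck 2; 297 kg remain.
Put 201 kg in truck 2; 96 kg remain.
Put 200 kg in truck 3; 300 kg remain.
Put 194 kg in truck 3; 106 kg remain.
Put 193 kg in truck 4; 307 kg remain.
Put 188 kg in truck 4; 119 kg remain.
Put 185 kg in truck 5; 315 kg remain.
Put 181 kg in truck 5; 134 kg remain.
Put 170 kg in truck 6; 330 kg remain.
Put 170 kg in truck 6; 160 kg remain.
Put 169 kg in truck 7; 331 kg remain.
Put 167 kg in truck 7; 164 kg remain.
Final trucks: [214,206] [203,201] [200,194] [193,188] [185,181] [170,170] [169,167].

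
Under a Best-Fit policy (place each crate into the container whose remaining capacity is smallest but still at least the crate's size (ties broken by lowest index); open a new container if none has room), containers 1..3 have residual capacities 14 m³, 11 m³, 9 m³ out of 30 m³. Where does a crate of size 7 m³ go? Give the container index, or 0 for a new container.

Containers with room: container 1 (14 m³), container 2 (11 m³), container 3 (9 m³).
Tightest fit is container 3 with 9 m³ free.

3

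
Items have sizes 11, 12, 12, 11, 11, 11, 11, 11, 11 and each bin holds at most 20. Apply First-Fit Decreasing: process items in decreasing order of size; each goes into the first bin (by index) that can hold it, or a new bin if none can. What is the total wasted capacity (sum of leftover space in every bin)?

Sorted descending: 12, 12, 11, 11, 11, 11, 11, 11, 11.
12 → bin 1 (remaining 8)
12 → bin 2 (remaining 8)
11 → bin 3 (remaining 9)
11 → bin 4 (remaining 9)
11 → bin 5 (remaining 9)
11 → bin 6 (remaining 9)
11 → bin 7 (remaining 9)
11 → bin 8 (remaining 9)
11 → bin 9 (remaining 9)
9 bins × 20 = 180; used 101; unused 79.

79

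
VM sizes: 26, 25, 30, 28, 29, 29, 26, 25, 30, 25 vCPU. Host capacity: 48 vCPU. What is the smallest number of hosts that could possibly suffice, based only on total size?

Total size = 26 + 25 + 30 + 28 + 29 + 29 + 26 + 25 + 30 + 25 = 273 vCPU.
⌈273 / 48⌉ = 6.

6 hosts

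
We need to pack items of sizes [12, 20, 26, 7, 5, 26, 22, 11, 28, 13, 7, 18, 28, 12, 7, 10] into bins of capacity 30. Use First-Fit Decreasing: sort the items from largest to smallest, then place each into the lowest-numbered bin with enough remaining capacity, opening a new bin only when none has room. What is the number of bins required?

9

Sorted descending: 28, 28, 26, 26, 22, 20, 18, 13, 12, 12, 11, 10, 7, 7, 7, 5.
Put 28 in bin 1; 2 remain.
Put 28 in bin 2; 2 remain.
Put 26 in bin 3; 4 remain.
Put 26 in bin 4; 4 remain.
Put 22 in bin 5; 8 remain.
Put 20 in bin 6; 10 remain.
Put 18 in bin 7; 12 remain.
Put 13 in bin 8; 17 remain.
Put 12 in bin 7; 0 remain.
Put 12 in bin 8; 5 remain.
Put 11 in bin 9; 19 remain.
Put 10 in bin 6; 0 remain.
Put 7 in bin 5; 1 remain.
Put 7 in bin 9; 12 remain.
Put 7 in bin 9; 5 remain.
Put 5 in bin 8; 0 remain.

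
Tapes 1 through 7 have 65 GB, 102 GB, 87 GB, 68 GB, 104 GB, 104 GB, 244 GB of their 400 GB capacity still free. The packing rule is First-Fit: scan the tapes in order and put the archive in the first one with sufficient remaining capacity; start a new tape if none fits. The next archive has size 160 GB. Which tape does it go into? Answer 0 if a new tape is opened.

Tapes with room: tape 7 (244 GB).
The first with room is tape 7.

7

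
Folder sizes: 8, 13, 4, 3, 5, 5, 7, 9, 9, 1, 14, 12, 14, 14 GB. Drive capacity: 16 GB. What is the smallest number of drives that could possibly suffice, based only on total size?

Total size = 8 + 13 + 4 + 3 + 5 + 5 + 7 + 9 + 9 + 1 + 14 + 12 + 14 + 14 = 118 GB.
⌈118 / 16⌉ = 8.

8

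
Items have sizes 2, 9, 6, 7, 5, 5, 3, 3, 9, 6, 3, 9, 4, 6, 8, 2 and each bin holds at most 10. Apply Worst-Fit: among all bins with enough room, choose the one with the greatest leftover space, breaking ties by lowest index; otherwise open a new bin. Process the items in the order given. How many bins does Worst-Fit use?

10

Put 2 in bin 1; 8 remain.
Put 9 in bin 2; 1 remain.
Put 6 in bin 1; 2 remain.
Put 7 in bin 3; 3 remain.
Put 5 in bin 4; 5 remain.
Put 5 in bin 4; 0 remain.
Put 3 in bin 3; 0 remain.
Put 3 in bin 5; 7 remain.
Put 9 in bin 6; 1 remain.
Put 6 in bin 5; 1 remain.
Put 3 in bin 7; 7 remain.
Put 9 in bin 8; 1 remain.
Put 4 in bin 7; 3 remain.
Put 6 in bin 9; 4 remain.
Put 8 in bin 10; 2 remain.
Put 2 in bin 9; 2 remain.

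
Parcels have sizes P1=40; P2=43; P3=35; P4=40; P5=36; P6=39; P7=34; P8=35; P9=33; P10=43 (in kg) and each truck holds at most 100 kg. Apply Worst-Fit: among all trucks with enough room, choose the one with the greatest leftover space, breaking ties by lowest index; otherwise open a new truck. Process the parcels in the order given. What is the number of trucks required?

truck 1: place P1 (40 kg), 60 kg left
truck 1: place P2 (43 kg), 17 kg left
truck 2: place P3 (35 kg), 65 kg left
truck 2: place P4 (40 kg), 25 kg left
truck 3: place P5 (36 kg), 64 kg left
truck 3: place P6 (39 kg), 25 kg left
truck 4: place P7 (34 kg), 66 kg left
truck 4: place P8 (35 kg), 31 kg left
truck 5: place P9 (33 kg), 67 kg left
truck 5: place P10 (43 kg), 24 kg left

5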